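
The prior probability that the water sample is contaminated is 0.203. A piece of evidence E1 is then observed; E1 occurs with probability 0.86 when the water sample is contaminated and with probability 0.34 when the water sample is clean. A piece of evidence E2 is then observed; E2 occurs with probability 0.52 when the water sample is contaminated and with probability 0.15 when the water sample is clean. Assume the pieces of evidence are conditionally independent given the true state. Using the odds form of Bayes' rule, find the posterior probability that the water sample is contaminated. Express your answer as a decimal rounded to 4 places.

Prior odds = 0.203/(1−0.203) = 0.25471. In log-odds, ln(0.25471) = -1.3676.
Add log likelihood ratios: ln(2.5294) + ln(3.4667) = 2.1712.
Posterior log-odds = 0.80353, so posterior odds = exp(0.80353) = 2.2334. Converting, P(H|E) = 2.2334/3.2334 = 0.6907.

Posterior probability ≈ 0.6907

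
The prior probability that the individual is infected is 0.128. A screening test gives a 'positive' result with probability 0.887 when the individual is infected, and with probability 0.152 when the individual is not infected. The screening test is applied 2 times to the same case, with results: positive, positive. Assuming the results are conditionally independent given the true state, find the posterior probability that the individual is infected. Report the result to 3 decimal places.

With H the event that the individual is infected, the joint likelihood of the observed sequence is P(data|H) = 0.887·0.887 = 0.78677 and P(data|¬H) = 0.152·0.152 = 0.023104.
Bayes: P(H|data) = 0.128·0.78677 / (0.128·0.78677 + 0.872·0.023104) = 0.10071/0.12085 = 0.8333.

Posterior P(H) ≈ 0.833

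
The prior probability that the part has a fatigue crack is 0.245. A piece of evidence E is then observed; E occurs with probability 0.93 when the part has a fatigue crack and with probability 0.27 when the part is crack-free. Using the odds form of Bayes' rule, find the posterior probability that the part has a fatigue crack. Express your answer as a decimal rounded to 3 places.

Prior odds = 0.245/(1−0.245) = 0.32450. In log-odds, ln(0.32450) = -1.1255.
Add log likelihood ratio: ln(3.4444) = 1.2368.
Posterior log-odds = 0.11130, so posterior odds = exp(0.11130) = 1.1177. Converting, P(H|E) = 1.1177/2.1177 = 0.528.

Posterior probability ≈ 0.528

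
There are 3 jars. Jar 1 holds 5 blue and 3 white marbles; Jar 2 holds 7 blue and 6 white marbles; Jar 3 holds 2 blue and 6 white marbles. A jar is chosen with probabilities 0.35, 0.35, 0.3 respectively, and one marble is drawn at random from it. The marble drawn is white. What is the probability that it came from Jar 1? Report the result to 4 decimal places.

P(white|Jar 1) = 0.375; P(white|Jar 2) = 0.4615; P(white|Jar 3) = 0.75.
Prior × likelihood for each source: 0.35·0.375=0.1312, 0.35·0.4615=0.1615, 0.3·0.75=0.2250. Summing gives P(white) = 0.51779.
P(Jar 1 | white) = 0.1312 / 0.51779 = 0.2535.

Posterior probability ≈ 0.2535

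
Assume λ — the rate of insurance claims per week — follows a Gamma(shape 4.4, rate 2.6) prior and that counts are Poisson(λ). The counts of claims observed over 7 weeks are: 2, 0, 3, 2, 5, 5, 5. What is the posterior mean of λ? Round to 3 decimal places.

Posterior mean ≈ 2.750

The Poisson likelihood adds the total count to the shape and the number of exposure periods to the rate. Here ∑xᵢ = 22 and n = 7, so shape 4.4→26.4 and rate 2.6→9.6.
E[λ | data] = 26.4/9.6 = 2.750.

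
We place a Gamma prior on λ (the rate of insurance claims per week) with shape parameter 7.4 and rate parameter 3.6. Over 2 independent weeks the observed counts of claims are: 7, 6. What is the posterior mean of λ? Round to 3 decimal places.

Posterior mean ≈ 3.643

Total count ∑xᵢ = 13 over n = 2 weeks.
Gamma is conjugate to the Poisson likelihood: posterior is Gamma(shape = 7.4+13 = 20.4, rate = 3.6+2 = 5.6).
Posterior mean = shape/rate = 20.4/5.6 = 3.643.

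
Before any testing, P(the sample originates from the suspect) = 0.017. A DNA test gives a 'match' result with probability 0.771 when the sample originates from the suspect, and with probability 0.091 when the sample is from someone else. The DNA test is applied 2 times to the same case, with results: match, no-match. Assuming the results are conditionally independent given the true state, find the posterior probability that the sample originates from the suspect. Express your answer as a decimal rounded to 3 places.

Posterior P(H) ≈ 0.036

With H the event that the sample originates from the suspect, the joint likelihood of the observed sequence is P(data|H) = 0.771·0.229 = 0.17656 and P(data|¬H) = 0.091·0.909 = 0.082719.
Bayes: P(H|data) = 0.017·0.17656 / (0.017·0.17656 + 0.983·0.082719) = 0.0030015/0.084314 = 0.0356.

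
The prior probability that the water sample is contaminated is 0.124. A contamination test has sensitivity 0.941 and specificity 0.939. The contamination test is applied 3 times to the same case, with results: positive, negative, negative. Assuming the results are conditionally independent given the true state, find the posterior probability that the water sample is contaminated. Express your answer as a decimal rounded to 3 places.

Posterior P(H) ≈ 0.009

Let H be the event that the water sample is contaminated; start with P(H) = 0.124. P('positive'|H) = 0.941, P('positive'|¬H) = 0.061.
Update on result 1 ('positive'): P(H) ← 0.941·0.1240 / (0.941·0.1240 + 0.061·0.8760) = 0.11668/0.17012 = 0.6859.
Update on result 2 ('negative'): P(H) ← 0.059·0.6859 / (0.059·0.6859 + 0.939·0.3141) = 0.040468/0.33541 = 0.1206.
Update on result 3 ('negative'): P(H) ← 0.059·0.1206 / (0.059·0.1206 + 0.939·0.8794) = 0.0071183/0.83283 = 0.0085.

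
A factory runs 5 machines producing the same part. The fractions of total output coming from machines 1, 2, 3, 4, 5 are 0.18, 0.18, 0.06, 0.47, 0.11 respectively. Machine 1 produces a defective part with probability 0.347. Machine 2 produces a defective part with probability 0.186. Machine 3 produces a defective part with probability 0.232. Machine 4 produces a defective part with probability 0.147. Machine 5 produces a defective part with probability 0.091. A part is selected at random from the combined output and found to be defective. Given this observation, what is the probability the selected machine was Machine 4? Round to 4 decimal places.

Posterior probability ≈ 0.3656

Tabulate prior·likelihood by source: [1] prior 0.18, lik 0.347, product 0.06246; [2] prior 0.18, lik 0.186, product 0.03348; [3] prior 0.06, lik 0.232, product 0.01392; [4] prior 0.47, lik 0.147, product 0.06909; [5] prior 0.11, lik 0.091, product 0.01001.
Normalizing constant = 0.18896; the posterior for Machine 4 is its product over the sum, 0.06909/0.18896 = 0.3656.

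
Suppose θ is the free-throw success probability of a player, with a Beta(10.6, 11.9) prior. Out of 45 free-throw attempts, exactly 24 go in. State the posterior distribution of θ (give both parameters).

Posterior: Beta(34.6, 32.9)

The binomial likelihood is conjugate to the Beta prior: with 24 successes and 21 failures, the posterior is Beta(10.6+24, 11.9+21) = Beta(34.6, 32.9).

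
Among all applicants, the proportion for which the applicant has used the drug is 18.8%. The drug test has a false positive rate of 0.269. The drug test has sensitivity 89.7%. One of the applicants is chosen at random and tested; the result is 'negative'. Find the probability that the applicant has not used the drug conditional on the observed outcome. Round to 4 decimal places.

Write H for 'the applicant has used the drug'. Prior odds H:¬H = 0.188/0.812 = 0.23153. For the 'negative' outcome, the likelihood ratio is 0.103/0.731 = 0.14090.
Posterior odds = 0.23153 × 0.14090 = 0.032623, so P(H|E) = 0.032623/(1+0.032623) = 0.0316. Then P(¬H|E) = 1 − 0.0316 = 0.9684.

P(¬H | E) ≈ 0.9684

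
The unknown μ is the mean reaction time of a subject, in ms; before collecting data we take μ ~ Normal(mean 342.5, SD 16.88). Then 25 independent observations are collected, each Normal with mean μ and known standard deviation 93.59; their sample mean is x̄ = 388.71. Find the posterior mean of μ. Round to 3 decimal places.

Prior precision 1/τ₀² = 1/16.88² = 0.00350958; data precision n/σ² = 25/93.59² = 0.00285418.
Posterior precision = 0.00350958 + 0.00285418 = 0.00636376.
Posterior mean = (0.00350958·342.5 + 0.00285418·388.71) / 0.00636376 = 363.225.

Posterior mean ≈ 363.225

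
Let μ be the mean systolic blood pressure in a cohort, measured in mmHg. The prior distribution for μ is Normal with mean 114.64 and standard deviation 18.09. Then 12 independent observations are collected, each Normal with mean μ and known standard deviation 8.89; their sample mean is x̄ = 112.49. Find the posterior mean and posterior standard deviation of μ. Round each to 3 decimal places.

Posterior mean ≈ 112.532; posterior SD ≈ 2.541

With known σ, the Normal prior is conjugate. Weight on the data is w = (n/σ²)/(n/σ² + 1/τ₀²) = 0.151837/(0.151837+0.00305579) = 0.98027.
Posterior mean = w·x̄ + (1−w)·μ₀ = 0.98027·112.49 + 0.019728·114.64 = 112.532. Posterior variance = 1/(0.151837+0.00305579) = 6.45608, so SD = 2.541.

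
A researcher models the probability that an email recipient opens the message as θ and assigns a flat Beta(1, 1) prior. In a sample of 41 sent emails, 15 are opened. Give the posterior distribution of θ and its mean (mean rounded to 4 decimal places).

Posterior: Beta(16, 27); mean ≈ 0.3721

The binomial likelihood is conjugate to the Beta prior: with 15 successes and 26 failures, the posterior is Beta(1+15, 1+26) = Beta(16, 27).
E[θ | data] = 16/(16+27) = 0.3721.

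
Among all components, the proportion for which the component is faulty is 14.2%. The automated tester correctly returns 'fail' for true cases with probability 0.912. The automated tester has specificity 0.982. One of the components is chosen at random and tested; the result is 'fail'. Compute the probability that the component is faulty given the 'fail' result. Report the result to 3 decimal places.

Let H be the event that the component is faulty. P(H) = 0.142, so P(¬H) = 0.858. With E the 'fail' result, P(E|H) = 0.912 and P(E|¬H) = 0.018.
P(E) = 0.912·0.142 + 0.018·0.858 = 0.12950 + 0.015444 = 0.14495.
By Bayes' theorem, P(H|E) = 0.12950 / 0.14495 = 0.893.

P(H | E) ≈ 0.893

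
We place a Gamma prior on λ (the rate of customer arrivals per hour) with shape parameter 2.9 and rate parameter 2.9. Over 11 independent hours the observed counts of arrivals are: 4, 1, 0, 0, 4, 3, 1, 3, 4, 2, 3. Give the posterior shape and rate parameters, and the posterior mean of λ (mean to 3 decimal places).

Posterior: Gamma(shape=27.9, rate=13.9); mean ≈ 2.007

Total count ∑xᵢ = 25 over n = 11 hours.
Gamma is conjugate to the Poisson likelihood: posterior is Gamma(shape = 2.9+25 = 27.9, rate = 2.9+11 = 13.9).
Posterior mean = shape/rate = 27.9/13.9 = 2.007.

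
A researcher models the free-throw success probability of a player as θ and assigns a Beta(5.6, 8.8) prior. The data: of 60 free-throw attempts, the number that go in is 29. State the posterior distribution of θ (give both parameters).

The binomial likelihood is conjugate to the Beta prior: with 29 successes and 31 failures, the posterior is Beta(5.6+29, 8.8+31) = Beta(34.6, 39.8).

Posterior: Beta(34.6, 39.8)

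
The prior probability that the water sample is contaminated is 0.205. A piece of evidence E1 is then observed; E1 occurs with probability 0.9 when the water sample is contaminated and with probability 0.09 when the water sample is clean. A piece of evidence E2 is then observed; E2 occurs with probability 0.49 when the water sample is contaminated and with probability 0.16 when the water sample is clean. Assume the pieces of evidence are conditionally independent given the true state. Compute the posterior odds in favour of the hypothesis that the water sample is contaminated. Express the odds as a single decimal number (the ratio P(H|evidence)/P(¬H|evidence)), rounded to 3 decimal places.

Posterior odds ≈ 7.897

Prior odds = 0.205/(1−0.205) = 0.25786. In log-odds, ln(0.25786) = -1.3553.
Add log likelihood ratios: ln(10.000) + ln(3.0625) = 3.4218.
Posterior log-odds = 2.0665, so posterior odds = exp(2.0665) = 7.8970.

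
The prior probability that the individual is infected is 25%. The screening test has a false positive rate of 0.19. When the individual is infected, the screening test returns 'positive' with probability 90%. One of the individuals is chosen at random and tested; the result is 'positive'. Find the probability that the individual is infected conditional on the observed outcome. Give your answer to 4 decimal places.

P(H | E) ≈ 0.6122

Write H for 'the individual is infected'. Prior odds H:¬H = 0.25/0.75 = 0.33333. For the 'positive' outcome, the likelihood ratio is 0.9/0.19 = 4.7368.
Posterior odds = 0.33333 × 4.7368 = 1.5789, so P(H|E) = 1.5789/(1+1.5789) = 0.6122.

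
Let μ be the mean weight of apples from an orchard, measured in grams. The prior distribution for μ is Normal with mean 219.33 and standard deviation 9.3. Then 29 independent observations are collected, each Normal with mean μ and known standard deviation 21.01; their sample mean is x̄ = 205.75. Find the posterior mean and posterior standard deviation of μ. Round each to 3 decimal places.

With known σ, the Normal prior is conjugate. Weight on the data is w = (n/σ²)/(n/σ² + 1/τ₀²) = 0.0656971/(0.0656971+0.0115620) = 0.85035.
Posterior mean = w·x̄ + (1−w)·μ₀ = 0.85035·205.75 + 0.14965·219.33 = 207.782. Posterior variance = 1/(0.0656971+0.0115620) = 12.9435, so SD = 3.598.

Posterior mean ≈ 207.782; posterior SD ≈ 3.598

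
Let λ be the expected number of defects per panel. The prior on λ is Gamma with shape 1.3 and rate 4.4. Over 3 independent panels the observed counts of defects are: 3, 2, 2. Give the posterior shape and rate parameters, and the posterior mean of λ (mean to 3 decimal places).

The Poisson likelihood adds the total count to the shape and the number of exposure periods to the rate. Here ∑xᵢ = 7 and n = 3, so shape 1.3→8.3 and rate 4.4→7.4.
E[λ | data] = 8.3/7.4 = 1.122.

Posterior: Gamma(shape=8.3, rate=7.4); mean ≈ 1.122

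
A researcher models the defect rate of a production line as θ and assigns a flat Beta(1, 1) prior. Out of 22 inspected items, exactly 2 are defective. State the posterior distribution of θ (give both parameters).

The binomial likelihood is conjugate to the Beta prior: with 2 successes and 20 failures, the posterior is Beta(1+2, 1+20) = Beta(3, 21).

Posterior: Beta(3, 21)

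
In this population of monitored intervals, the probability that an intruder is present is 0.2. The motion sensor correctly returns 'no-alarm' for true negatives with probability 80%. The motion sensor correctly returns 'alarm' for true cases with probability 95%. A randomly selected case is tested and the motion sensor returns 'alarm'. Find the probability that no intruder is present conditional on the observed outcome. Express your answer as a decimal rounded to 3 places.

P(¬H | E) ≈ 0.457

Let H be the event that an intruder is present. P(H) = 0.2, so P(¬H) = 0.8. With E the 'alarm' result, P(E|H) = 0.95 and P(E|¬H) = 0.2.
P(E) = 0.95·0.2 + 0.2·0.8 = 0.19000 + 0.16000 = 0.35000.
By Bayes' theorem, P(H|E) = 0.19000 / 0.35000 = 0.543. Hence P(¬H|E) = 1 − 0.543 = 0.457.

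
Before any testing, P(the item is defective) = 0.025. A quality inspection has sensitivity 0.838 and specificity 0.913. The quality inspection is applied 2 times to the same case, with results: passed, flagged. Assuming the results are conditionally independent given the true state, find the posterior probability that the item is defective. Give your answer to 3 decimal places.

With H the event that the item is defective, the joint likelihood of the observed sequence is P(data|H) = 0.162·0.838 = 0.13576 and P(data|¬H) = 0.913·0.087 = 0.079431.
Bayes: P(H|data) = 0.025·0.13576 / (0.025·0.13576 + 0.975·0.079431) = 0.0033939/0.080839 = 0.0420.

Posterior P(H) ≈ 0.042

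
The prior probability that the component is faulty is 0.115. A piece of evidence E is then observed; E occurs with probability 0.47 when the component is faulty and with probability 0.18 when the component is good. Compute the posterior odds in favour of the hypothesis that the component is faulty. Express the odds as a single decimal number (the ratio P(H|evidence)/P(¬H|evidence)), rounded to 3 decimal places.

Posterior odds ≈ 0.339

Prior odds = 0.115/(1−0.115) = 0.12994. In log-odds, ln(0.12994) = -2.0407.
Add log likelihood ratio: ln(2.6111) = 0.95978.
Posterior log-odds = -1.0809, so posterior odds = exp(-1.0809) = 0.33930.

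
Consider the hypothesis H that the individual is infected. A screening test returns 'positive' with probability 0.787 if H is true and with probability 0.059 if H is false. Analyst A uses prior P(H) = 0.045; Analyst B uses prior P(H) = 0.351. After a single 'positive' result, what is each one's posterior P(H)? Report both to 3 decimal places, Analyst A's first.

Analyst A: 0.386; Analyst B: 0.878

The likelihood ratio for a 'positive' result is 0.787/0.059 = 13.339.
Analyst A: prior odds 0.045/0.955 = 0.047120; posterior odds 0.62854; posterior probability 0.386.
Analyst B: prior odds 0.351/0.649 = 0.54083; posterior odds 7.2141; posterior probability 0.878.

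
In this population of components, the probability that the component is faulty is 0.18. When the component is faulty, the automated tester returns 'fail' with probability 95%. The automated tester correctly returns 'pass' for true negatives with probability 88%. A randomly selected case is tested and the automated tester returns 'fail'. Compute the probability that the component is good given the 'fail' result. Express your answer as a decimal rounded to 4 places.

P(¬H | E) ≈ 0.3653

Write H for 'the component is faulty'. Prior odds H:¬H = 0.18/0.82 = 0.21951. For the 'fail' outcome, the likelihood ratio is 0.95/0.12 = 7.9167.
Posterior odds = 0.21951 × 7.9167 = 1.7378, so P(H|E) = 1.7378/(1+1.7378) = 0.6347. Then P(¬H|E) = 1 − 0.6347 = 0.3653.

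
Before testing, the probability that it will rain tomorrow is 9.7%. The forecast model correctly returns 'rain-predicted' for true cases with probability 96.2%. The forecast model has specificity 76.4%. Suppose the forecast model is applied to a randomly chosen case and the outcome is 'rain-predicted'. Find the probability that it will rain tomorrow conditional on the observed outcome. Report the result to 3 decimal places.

Let H be the event that it will rain tomorrow. P(H) = 0.097, so P(¬H) = 0.903. With E the 'rain-predicted' result, P(E|H) = 0.962 and P(E|¬H) = 0.236.
P(E) = 0.962·0.097 + 0.236·0.903 = 0.093314 + 0.21311 = 0.30642.
By Bayes' theorem, P(H|E) = 0.093314 / 0.30642 = 0.305.

P(H | E) ≈ 0.305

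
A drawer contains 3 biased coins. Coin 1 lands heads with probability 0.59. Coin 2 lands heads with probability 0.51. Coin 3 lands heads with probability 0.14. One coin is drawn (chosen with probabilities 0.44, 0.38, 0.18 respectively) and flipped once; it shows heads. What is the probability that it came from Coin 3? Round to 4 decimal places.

P(heads|C1) = 0.59; P(heads|C2) = 0.51; P(heads|C3) = 0.14.
Prior × likelihood for each source: 0.44·0.59=0.2596, 0.38·0.51=0.1938, 0.18·0.14=0.02520. Summing gives P(heads) = 0.47860.
P(Coin 3 | heads) = 0.02520 / 0.47860 = 0.0527.

Posterior probability ≈ 0.0527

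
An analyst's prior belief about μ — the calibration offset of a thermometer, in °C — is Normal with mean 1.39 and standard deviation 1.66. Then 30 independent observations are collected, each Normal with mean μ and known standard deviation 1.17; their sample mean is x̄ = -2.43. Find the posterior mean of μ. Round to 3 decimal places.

Posterior mean ≈ -2.368

With known σ, the Normal prior is conjugate. Weight on the data is w = (n/σ²)/(n/σ² + 1/τ₀²) = 21.9154/(21.9154+0.362897) = 0.98371.
Posterior mean = w·x̄ + (1−w)·μ₀ = 0.98371·-2.43 + 0.016289·1.39 = -2.368.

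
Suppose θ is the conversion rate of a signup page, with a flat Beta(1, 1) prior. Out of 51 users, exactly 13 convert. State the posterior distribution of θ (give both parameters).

Posterior: Beta(14, 39)

The binomial likelihood is conjugate to the Beta prior: with 13 successes and 38 failures, the posterior is Beta(1+13, 1+38) = Beta(14, 39).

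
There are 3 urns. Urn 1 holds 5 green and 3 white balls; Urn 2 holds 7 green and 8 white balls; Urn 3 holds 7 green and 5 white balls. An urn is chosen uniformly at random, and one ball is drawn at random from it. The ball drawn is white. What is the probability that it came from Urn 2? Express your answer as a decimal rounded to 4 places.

Posterior probability ≈ 0.4025

Tabulate prior·likelihood by source: [1] prior 0.333333, lik 0.375, product 0.1250; [2] prior 0.333333, lik 0.5333, product 0.1778; [3] prior 0.333333, lik 0.4167, product 0.1389.
Normalizing constant = 0.44167; the posterior for Urn 2 is its product over the sum, 0.1778/0.44167 = 0.4025.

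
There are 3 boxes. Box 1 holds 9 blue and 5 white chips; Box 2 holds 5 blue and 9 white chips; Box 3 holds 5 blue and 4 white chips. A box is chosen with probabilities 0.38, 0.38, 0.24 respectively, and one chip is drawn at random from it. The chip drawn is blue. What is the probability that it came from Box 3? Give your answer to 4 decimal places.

P(blue|Box 1) = 0.6429; P(blue|Box 2) = 0.3571; P(blue|Box 3) = 0.5556.
Prior × likelihood for each source: 0.38·0.6429=0.2443, 0.38·0.3571=0.1357, 0.24·0.5556=0.1333. Summing gives P(blue) = 0.51333.
P(Box 3 | blue) = 0.1333 / 0.51333 = 0.2597.

Posterior probability ≈ 0.2597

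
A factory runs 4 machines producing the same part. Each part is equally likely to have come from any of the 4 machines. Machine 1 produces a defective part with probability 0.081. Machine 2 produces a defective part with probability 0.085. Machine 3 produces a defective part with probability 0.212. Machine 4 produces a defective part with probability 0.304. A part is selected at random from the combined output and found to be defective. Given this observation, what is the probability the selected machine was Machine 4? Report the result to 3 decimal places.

P(defective|M1) = 0.081; P(defective|M2) = 0.085; P(defective|M3) = 0.212; P(defective|M4) = 0.304.
Prior × likelihood for each source: 0.25·0.081=0.02025, 0.25·0.085=0.02125, 0.25·0.212=0.05300, 0.25·0.304=0.07600. Summing gives P(defective) = 0.17050.
P(Machine 4 | defective) = 0.07600 / 0.17050 = 0.446.

Posterior probability ≈ 0.446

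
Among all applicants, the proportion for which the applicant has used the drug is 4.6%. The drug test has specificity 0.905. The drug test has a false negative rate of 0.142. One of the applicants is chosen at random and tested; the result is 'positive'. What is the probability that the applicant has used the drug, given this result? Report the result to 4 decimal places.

P(H | E) ≈ 0.3034

Write H for 'the applicant has used the drug'. Prior odds H:¬H = 0.046/0.954 = 0.048218. For the 'positive' outcome, the likelihood ratio is 0.858/0.095 = 9.0316.
Posterior odds = 0.048218 × 9.0316 = 0.43548, so P(H|E) = 0.43548/(1+0.43548) = 0.3034.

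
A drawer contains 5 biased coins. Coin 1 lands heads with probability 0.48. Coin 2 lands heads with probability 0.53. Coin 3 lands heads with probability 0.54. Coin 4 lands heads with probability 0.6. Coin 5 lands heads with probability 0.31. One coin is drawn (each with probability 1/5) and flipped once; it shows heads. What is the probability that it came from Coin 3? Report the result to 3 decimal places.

Tabulate prior·likelihood by source: [1] prior 0.2, lik 0.48, product 0.09600; [2] prior 0.2, lik 0.53, product 0.1060; [3] prior 0.2, lik 0.54, product 0.1080; [4] prior 0.2, lik 0.6, product 0.1200; [5] prior 0.2, lik 0.31, product 0.06200.
Normalizing constant = 0.49200; the posterior for Coin 3 is its product over the sum, 0.1080/0.49200 = 0.220.

Posterior probability ≈ 0.220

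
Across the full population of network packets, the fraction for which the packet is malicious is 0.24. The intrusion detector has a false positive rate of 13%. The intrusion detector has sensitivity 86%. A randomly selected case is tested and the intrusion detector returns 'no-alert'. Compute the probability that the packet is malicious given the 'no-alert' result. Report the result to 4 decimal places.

Let H be the event that the packet is malicious. P(H) = 0.24, so P(¬H) = 0.76. With E the 'no-alert' result, P(E|H) = 0.14 and P(E|¬H) = 0.87.
P(E) = 0.14·0.24 + 0.87·0.76 = 0.033600 + 0.66120 = 0.69480.
By Bayes' theorem, P(H|E) = 0.033600 / 0.69480 = 0.0484.

P(H | E) ≈ 0.0484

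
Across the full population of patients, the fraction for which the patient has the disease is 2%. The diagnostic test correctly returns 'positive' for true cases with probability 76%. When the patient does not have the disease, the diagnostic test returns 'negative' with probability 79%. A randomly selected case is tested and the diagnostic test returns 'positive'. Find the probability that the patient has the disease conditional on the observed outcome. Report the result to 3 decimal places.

P(H | E) ≈ 0.069

Let H be the event that the patient has the disease. P(H) = 0.02, so P(¬H) = 0.98. With E the 'positive' result, P(E|H) = 0.76 and P(E|¬H) = 0.21.
P(E) = 0.76·0.02 + 0.21·0.98 = 0.015200 + 0.20580 = 0.22100.
By Bayes' theorem, P(H|E) = 0.015200 / 0.22100 = 0.069.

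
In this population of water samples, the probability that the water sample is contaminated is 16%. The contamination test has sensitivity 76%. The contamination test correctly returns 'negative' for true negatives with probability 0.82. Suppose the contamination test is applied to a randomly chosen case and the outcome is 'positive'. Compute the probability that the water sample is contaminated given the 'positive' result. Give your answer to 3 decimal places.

P(H | E) ≈ 0.446

Let H be the event that the water sample is contaminated. P(H) = 0.16, so P(¬H) = 0.84. With E the 'positive' result, P(E|H) = 0.76 and P(E|¬H) = 0.18.
P(E) = 0.76·0.16 + 0.18·0.84 = 0.12160 + 0.15120 = 0.27280.
By Bayes' theorem, P(H|E) = 0.12160 / 0.27280 = 0.446.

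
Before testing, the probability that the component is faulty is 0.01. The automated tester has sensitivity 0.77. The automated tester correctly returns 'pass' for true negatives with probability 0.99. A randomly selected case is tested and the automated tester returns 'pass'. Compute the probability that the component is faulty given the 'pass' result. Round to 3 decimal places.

P(H | E) ≈ 0.002

Write H for 'the component is faulty'. Prior odds H:¬H = 0.01/0.99 = 0.010101. For the 'pass' outcome, the likelihood ratio is 0.23/0.99 = 0.23232.
Posterior odds = 0.010101 × 0.23232 = 0.0023467, so P(H|E) = 0.0023467/(1+0.0023467) = 0.002.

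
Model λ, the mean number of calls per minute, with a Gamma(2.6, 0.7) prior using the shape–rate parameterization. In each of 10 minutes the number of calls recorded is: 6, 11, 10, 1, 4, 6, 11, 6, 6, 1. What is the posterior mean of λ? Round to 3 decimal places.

Posterior mean ≈ 6.037

The Poisson likelihood adds the total count to the shape and the number of exposure periods to the rate. Here ∑xᵢ = 62 and n = 10, so shape 2.6→64.6 and rate 0.7→10.7.
Posterior mean = shape/rate = 64.6/10.7 = 6.037.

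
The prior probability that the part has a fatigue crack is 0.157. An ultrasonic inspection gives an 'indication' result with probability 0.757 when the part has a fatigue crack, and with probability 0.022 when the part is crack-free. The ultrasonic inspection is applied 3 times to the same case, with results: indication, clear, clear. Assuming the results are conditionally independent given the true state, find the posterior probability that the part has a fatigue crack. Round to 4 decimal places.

Posterior P(H) ≈ 0.2835

With H the event that the part has a fatigue crack, the joint likelihood of the observed sequence is P(data|H) = 0.757·0.243·0.243 = 0.044700 and P(data|¬H) = 0.022·0.978·0.978 = 0.021043.
Bayes: P(H|data) = 0.157·0.044700 / (0.157·0.044700 + 0.843·0.021043) = 0.0070179/0.024757 = 0.2835.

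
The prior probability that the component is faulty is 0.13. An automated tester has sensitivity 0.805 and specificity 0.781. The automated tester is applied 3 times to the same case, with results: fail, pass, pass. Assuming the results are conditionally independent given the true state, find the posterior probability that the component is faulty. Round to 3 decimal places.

With H the event that the component is faulty, the joint likelihood of the observed sequence is P(data|H) = 0.805·0.195·0.195 = 0.030610 and P(data|¬H) = 0.219·0.781·0.781 = 0.13358.
Bayes: P(H|data) = 0.13·0.030610 / (0.13·0.030610 + 0.87·0.13358) = 0.0039793/0.12020 = 0.0331.

Posterior P(H) ≈ 0.033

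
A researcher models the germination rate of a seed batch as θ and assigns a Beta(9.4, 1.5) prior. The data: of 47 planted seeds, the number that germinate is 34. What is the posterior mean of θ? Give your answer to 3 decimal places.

Posterior mean ≈ 0.750

The binomial likelihood is conjugate to the Beta prior: with 34 successes and 13 failures, the posterior is Beta(9.4+34, 1.5+13) = Beta(43.4, 14.5).
Posterior mean = α/(α+β) = 43.4/57.9 = 0.750.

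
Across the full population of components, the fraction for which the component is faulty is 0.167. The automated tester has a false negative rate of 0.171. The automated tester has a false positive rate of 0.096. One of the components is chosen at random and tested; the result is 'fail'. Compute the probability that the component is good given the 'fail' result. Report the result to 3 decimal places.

P(¬H | E) ≈ 0.366

Let H be the event that the component is faulty. P(H) = 0.167, so P(¬H) = 0.833. With E the 'fail' result, P(E|H) = 0.829 and P(E|¬H) = 0.096.
P(E) = 0.829·0.167 + 0.096·0.833 = 0.13844 + 0.079968 = 0.21841.
By Bayes' theorem, P(H|E) = 0.13844 / 0.21841 = 0.634. Hence P(¬H|E) = 1 − 0.634 = 0.366.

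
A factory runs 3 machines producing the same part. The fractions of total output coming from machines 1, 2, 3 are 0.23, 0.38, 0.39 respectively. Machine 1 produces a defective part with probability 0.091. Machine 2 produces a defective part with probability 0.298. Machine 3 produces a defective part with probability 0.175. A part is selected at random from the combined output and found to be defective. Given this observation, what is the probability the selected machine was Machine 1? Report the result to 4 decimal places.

Tabulate prior·likelihood by source: [1] prior 0.23, lik 0.091, product 0.02093; [2] prior 0.38, lik 0.298, product 0.1132; [3] prior 0.39, lik 0.175, product 0.06825.
Normalizing constant = 0.20242; the posterior for Machine 1 is its product over the sum, 0.02093/0.20242 = 0.1034.

Posterior probability ≈ 0.1034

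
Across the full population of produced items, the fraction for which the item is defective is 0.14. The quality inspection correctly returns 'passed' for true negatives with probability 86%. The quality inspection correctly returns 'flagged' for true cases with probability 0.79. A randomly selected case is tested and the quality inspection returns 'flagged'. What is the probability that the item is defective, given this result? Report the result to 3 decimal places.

P(H | E) ≈ 0.479

Write H for 'the item is defective'. Prior odds H:¬H = 0.14/0.86 = 0.16279. For the 'flagged' outcome, the likelihood ratio is 0.79/0.14 = 5.6429.
Posterior odds = 0.16279 × 5.6429 = 0.91860, so P(H|E) = 0.91860/(1+0.91860) = 0.479.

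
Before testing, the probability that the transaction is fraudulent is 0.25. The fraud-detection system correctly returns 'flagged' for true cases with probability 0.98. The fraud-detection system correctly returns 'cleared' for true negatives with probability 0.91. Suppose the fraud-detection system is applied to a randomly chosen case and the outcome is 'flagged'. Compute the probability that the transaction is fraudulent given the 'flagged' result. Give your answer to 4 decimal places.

Let H be the event that the transaction is fraudulent. P(H) = 0.25, so P(¬H) = 0.75. With E the 'flagged' result, P(E|H) = 0.98 and P(E|¬H) = 0.09.
P(E) = 0.98·0.25 + 0.09·0.75 = 0.24500 + 0.067500 = 0.31250.
By Bayes' theorem, P(H|E) = 0.24500 / 0.31250 = 0.7840.

P(H | E) ≈ 0.7840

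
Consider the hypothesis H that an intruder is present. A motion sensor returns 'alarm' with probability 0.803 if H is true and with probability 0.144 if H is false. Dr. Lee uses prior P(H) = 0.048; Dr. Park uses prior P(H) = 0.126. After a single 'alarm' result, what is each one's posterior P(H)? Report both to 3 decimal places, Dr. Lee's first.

The likelihood ratio for an 'alarm' result is 0.803/0.144 = 5.5764.
Dr. Lee: prior odds 0.048/0.952 = 0.050420; posterior odds 0.28116; posterior probability 0.219.
Dr. Park: prior odds 0.126/0.874 = 0.14416; posterior odds 0.80392; posterior probability 0.446.

Dr. Lee: 0.219; Dr. Park: 0.446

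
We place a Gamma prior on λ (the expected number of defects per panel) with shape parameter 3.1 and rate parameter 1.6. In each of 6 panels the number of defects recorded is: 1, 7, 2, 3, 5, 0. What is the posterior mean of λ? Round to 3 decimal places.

Posterior mean ≈ 2.776

Total count ∑xᵢ = 18 over n = 6 panels.
Gamma is conjugate to the Poisson likelihood: posterior is Gamma(shape = 3.1+18 = 21.1, rate = 1.6+6 = 7.6).
E[λ | data] = 21.1/7.6 = 2.776.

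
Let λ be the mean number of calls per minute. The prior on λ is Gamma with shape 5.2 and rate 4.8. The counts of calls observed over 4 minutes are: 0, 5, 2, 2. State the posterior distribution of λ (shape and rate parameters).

Total count ∑xᵢ = 9 over n = 4 minutes.
Gamma is conjugate to the Poisson likelihood: posterior is Gamma(shape = 5.2+9 = 14.2, rate = 4.8+4 = 8.8).

Posterior: Gamma(shape=14.2, rate=8.8)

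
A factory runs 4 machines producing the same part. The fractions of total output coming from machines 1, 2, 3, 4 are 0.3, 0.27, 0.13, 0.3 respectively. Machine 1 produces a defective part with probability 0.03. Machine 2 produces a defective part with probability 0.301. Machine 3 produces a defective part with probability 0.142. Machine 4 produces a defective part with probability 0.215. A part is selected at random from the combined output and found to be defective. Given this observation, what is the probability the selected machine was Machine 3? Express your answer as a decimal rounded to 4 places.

Tabulate prior·likelihood by source: [1] prior 0.3, lik 0.03, product 0.009000; [2] prior 0.27, lik 0.301, product 0.08127; [3] prior 0.13, lik 0.142, product 0.01846; [4] prior 0.3, lik 0.215, product 0.06450.
Normalizing constant = 0.17323; the posterior for Machine 3 is its product over the sum, 0.01846/0.17323 = 0.1066.

Posterior probability ≈ 0.1066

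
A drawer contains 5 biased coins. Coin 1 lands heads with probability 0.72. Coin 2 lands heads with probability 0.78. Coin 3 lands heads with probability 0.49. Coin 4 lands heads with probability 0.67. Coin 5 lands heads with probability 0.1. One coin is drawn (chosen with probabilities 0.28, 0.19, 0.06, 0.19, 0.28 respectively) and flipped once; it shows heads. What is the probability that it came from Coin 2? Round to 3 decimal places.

P(heads|C1) = 0.72; P(heads|C2) = 0.78; P(heads|C3) = 0.49; P(heads|C4) = 0.67; P(heads|C5) = 0.1.
Prior × likelihood for each source: 0.28·0.72=0.2016, 0.19·0.78=0.1482, 0.06·0.49=0.02940, 0.19·0.67=0.1273, 0.28·0.1=0.02800. Summing gives P(heads) = 0.53450.
P(Coin 2 | heads) = 0.1482 / 0.53450 = 0.277.

Posterior probability ≈ 0.277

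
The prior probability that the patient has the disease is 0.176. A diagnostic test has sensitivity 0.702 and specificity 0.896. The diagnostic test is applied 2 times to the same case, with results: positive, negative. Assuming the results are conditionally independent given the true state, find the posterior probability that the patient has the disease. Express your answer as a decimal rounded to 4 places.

Posterior P(H) ≈ 0.3241

With H the event that the patient has the disease, the joint likelihood of the observed sequence is P(data|H) = 0.702·0.298 = 0.20920 and P(data|¬H) = 0.104·0.896 = 0.093184.
Bayes: P(H|data) = 0.176·0.20920 / (0.176·0.20920 + 0.824·0.093184) = 0.036818/0.11360 = 0.3241.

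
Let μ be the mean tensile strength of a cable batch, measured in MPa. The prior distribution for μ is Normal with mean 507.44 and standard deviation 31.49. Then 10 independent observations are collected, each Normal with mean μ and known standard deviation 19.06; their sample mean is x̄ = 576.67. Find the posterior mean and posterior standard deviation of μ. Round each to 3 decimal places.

Prior precision 1/τ₀² = 1/31.49² = 0.00100845; data precision n/σ² = 10/19.06² = 0.0275267.
Posterior precision = 0.00100845 + 0.0275267 = 0.0285352, giving posterior SD = 1/√0.0285352 = 5.920.
Posterior mean = (0.00100845·507.44 + 0.0275267·576.67) / 0.0285352 = 574.223.

Posterior mean ≈ 574.223; posterior SD ≈ 5.920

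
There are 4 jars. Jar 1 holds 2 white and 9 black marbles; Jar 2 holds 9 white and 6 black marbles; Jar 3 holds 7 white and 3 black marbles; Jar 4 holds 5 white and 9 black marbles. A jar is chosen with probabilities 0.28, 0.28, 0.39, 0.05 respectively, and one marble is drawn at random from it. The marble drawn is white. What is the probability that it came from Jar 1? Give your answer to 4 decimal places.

Posterior probability ≈ 0.0999

P(white|Jar 1) = 0.1818; P(white|Jar 2) = 0.6; P(white|Jar 3) = 0.7; P(white|Jar 4) = 0.3571.
Prior × likelihood for each source: 0.28·0.1818=0.05091, 0.28·0.6=0.1680, 0.39·0.7=0.2730, 0.05·0.3571=0.01786. Summing gives P(white) = 0.50977.
P(Jar 1 | white) = 0.05091 / 0.50977 = 0.0999.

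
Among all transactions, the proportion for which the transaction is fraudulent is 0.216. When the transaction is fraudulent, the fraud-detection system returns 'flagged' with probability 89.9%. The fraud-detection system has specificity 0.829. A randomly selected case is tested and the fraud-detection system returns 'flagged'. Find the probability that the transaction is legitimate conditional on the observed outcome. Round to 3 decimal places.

Write H for 'the transaction is fraudulent'. Prior odds H:¬H = 0.216/0.784 = 0.27551. For the 'flagged' outcome, the likelihood ratio is 0.899/0.171 = 5.2573.
Posterior odds = 0.27551 × 5.2573 = 1.4484, so P(H|E) = 1.4484/(1+1.4484) = 0.592. Then P(¬H|E) = 1 − 0.592 = 0.408.

P(¬H | E) ≈ 0.408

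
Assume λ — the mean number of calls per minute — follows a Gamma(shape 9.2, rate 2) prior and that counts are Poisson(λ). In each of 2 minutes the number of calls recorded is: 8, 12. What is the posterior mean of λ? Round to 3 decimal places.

Posterior mean ≈ 7.300

The Poisson likelihood adds the total count to the shape and the number of exposure periods to the rate. Here ∑xᵢ = 20 and n = 2, so shape 9.2→29.2 and rate 2→4.
E[λ | data] = 29.2/4 = 7.300.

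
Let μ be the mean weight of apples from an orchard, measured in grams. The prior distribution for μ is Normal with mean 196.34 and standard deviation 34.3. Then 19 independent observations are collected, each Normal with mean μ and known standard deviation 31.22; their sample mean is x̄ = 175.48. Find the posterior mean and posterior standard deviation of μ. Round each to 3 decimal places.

Prior precision 1/τ₀² = 1/34.3² = 0.00084999; data precision n/σ² = 19/31.22² = 0.0194934.
Posterior precision = 0.00084999 + 0.0194934 = 0.0203434, giving posterior SD = 1/√0.0203434 = 7.011.
Posterior mean = (0.00084999·196.34 + 0.0194934·175.48) / 0.0203434 = 176.352.

Posterior mean ≈ 176.352; posterior SD ≈ 7.011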